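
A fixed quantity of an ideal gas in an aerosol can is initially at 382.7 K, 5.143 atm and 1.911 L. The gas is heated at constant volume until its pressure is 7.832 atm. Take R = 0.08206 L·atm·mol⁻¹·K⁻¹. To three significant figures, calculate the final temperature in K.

T₂ ≈ 583 K

V constant ⇒ P ∝ T: V₂ = V₁; T₂ = T₁·(P₂/P₁) = 582.8 K.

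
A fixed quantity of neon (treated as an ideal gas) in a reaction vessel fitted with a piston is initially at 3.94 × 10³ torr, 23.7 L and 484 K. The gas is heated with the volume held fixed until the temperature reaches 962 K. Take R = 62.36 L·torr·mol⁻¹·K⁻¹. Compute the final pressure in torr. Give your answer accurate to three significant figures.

P₂ ≈ 7.83e+03 torr

V constant ⇒ P ∝ T: V₂ = V₁; P₂ = P₁·(T₂/T₁) = 7831 torr.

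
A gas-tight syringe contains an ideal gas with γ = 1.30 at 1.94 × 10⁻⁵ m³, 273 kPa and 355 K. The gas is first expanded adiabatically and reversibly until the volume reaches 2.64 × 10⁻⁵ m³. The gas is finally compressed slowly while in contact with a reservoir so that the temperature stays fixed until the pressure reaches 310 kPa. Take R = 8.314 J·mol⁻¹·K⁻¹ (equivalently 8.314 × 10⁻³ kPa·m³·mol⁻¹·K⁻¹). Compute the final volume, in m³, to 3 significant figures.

V₃ ≈ 1.56e-05 m³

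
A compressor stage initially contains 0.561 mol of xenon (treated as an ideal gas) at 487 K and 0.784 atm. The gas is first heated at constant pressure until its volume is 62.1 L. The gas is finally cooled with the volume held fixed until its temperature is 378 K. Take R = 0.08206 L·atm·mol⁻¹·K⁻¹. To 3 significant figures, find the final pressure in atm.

From PV = nRT: V₁ = nRT₁/P₁ = 28.60 L.
P constant ⇒ V ∝ T: P₂ = P₁; T₂ = T₁·(V₂/V₁) = 1058 K.
Isochoric, so P/T is constant: V₃ = V₂; P₃ = P₂·(T₃/T₂) = 0.2802 atm.

P₃ ≈ 0.280 atm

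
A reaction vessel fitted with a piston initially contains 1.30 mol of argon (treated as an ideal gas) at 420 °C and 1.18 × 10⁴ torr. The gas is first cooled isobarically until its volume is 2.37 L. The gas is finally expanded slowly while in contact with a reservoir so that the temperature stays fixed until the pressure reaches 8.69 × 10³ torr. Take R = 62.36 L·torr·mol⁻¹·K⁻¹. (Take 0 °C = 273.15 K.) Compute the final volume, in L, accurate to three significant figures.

V₃ ≈ 3.22 L

Convert: T₁ = 693.1 K.
From PV = nRT: V₁ = nRT₁/P₁ = 4.762 L.
Isobaric, so V/T is constant: P₂ = P₁; T₂ = T₁·(V₂/V₁) = 345.0 K.
T constant ⇒ Boyle's law P V = const: T₃ = T₂; V₃ = V₂·(P₂/P₃) = 3.218 L.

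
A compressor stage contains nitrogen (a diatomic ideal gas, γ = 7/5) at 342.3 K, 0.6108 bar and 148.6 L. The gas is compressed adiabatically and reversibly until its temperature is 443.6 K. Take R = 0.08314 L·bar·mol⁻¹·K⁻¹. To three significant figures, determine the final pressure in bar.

Adiabatic (γ = 7/5), T V^(γ−1) and P V^γ constant: P₂ = P₁·(T₂/T₁)^(γ/(γ−1)) = 1.513 bar; V₂ = V₁·(T₁/T₂)^(1/(γ−1)) = 77.72 L.

P₂ ≈ 1.51 bar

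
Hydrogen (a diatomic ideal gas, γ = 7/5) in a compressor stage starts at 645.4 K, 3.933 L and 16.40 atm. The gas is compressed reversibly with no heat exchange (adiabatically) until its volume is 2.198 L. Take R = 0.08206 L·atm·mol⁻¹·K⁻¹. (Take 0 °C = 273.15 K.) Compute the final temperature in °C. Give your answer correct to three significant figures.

T₂ ≈ 541 °C

Adiabatic (γ = 7/5), T V^(γ−1) and P V^γ constant: T₂ = T₁·(V₁/V₂)^(γ−1) = 814.5 K; P₂ = P₁·(V₁/V₂)^γ = 37.04 atm.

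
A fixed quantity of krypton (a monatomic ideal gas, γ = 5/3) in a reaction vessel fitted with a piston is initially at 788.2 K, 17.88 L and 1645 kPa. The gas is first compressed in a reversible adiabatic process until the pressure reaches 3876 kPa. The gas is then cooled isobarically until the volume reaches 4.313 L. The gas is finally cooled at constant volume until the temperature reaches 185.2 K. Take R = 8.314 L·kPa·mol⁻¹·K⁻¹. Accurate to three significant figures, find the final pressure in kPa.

P₄ ≈ 1.60e+03 kPa

Reversible adiabatic, γ = 5/3: T₂ = T₁·(P₂/P₁)^((γ−1)/γ) = 1111 K; V₂ = V₁·(P₁/P₂)^(1/γ) = 10.69 L.
Isobaric, so V/T is constant: P₃ = P₂; T₃ = T₂·(V₃/V₂) = 448.0 K.
V constant ⇒ P ∝ T: V₄ = V₃; P₄ = P₃·(T₄/T₃) = 1602 kPa.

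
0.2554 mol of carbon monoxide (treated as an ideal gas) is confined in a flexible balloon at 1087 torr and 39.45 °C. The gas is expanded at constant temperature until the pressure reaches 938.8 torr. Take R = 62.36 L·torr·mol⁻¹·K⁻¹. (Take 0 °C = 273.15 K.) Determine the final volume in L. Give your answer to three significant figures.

V₂ ≈ 5.30 L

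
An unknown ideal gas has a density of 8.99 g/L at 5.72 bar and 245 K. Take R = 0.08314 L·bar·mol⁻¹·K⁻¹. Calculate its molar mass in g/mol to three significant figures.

M ≈ 32.0 g/mol

ρ = PM/(RT) ⇒ M = ρRT/P = (8.99 × 0.08314 × 245.0) / 5.72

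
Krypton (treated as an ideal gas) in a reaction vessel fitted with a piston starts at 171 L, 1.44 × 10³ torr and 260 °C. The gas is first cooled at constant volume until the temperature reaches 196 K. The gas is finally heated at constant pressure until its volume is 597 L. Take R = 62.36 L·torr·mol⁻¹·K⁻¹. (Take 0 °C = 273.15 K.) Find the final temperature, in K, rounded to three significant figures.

Convert: T₁ = 533.1 K.
Isochoric, so P/T is constant: V₂ = V₁; P₂ = P₁·(T₂/T₁) = 529.4 torr.
P constant ⇒ V ∝ T: P₃ = P₂; T₃ = T₂·(V₃/V₂) = 684.3 K.

T₃ ≈ 684 K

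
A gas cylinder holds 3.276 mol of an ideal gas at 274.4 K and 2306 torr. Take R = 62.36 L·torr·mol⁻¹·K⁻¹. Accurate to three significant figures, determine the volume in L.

PV = nRT ⇒ V = nRT/P = (3.276 × 62.36 × 274.4) / 2306

V ≈ 24.3 L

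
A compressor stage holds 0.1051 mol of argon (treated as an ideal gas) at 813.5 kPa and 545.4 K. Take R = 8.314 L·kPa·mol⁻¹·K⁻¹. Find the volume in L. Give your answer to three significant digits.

V ≈ 0.586 L

PV = nRT ⇒ V = nRT/P = (0.1051 × 8.314 × 545.4) / 813.5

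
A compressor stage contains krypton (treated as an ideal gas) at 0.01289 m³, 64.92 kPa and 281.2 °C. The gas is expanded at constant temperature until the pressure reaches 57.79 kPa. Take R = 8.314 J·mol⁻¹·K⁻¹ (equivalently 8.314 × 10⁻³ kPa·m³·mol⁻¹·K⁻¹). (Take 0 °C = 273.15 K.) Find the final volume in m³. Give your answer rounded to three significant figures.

V₂ ≈ 0.0145 m³

Convert: T₁ = 554.3 K.
T constant ⇒ Boyle's law P V = const: T₂ = T₁; V₂ = V₁·(P₁/P₂) = 0.01448 m³.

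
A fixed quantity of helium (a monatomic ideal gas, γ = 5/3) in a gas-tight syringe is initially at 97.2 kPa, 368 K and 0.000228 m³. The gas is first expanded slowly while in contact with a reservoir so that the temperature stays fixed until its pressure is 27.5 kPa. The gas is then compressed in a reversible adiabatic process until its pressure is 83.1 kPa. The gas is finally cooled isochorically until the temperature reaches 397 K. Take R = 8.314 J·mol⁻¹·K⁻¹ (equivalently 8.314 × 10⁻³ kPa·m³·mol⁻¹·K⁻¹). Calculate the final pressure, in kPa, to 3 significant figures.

Isothermal, so P V is constant: T₂ = T₁; V₂ = V₁·(P₁/P₂) = 0.0008059 m³.
Reversible adiabatic, γ = 5/3: T₃ = T₂·(P₃/P₂)^((γ−1)/γ) = 572.7 K; V₃ = V₂·(P₂/P₃)^(1/γ) = 0.0004151 m³.
Isochoric, so P/T is constant: V₄ = V₃; P₄ = P₃·(T₄/T₃) = 57.60 kPa.

P₄ ≈ 57.6 kPa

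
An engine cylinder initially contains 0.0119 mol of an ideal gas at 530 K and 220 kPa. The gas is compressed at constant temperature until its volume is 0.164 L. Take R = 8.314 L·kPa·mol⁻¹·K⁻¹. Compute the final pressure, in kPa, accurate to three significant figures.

P₂ ≈ 320 kPa

From PV = nRT: V₁ = nRT₁/P₁ = 0.2383 L.
Isothermal, so P V is constant: T₂ = T₁; P₂ = P₁·(V₁/V₂) = 319.7 kPa.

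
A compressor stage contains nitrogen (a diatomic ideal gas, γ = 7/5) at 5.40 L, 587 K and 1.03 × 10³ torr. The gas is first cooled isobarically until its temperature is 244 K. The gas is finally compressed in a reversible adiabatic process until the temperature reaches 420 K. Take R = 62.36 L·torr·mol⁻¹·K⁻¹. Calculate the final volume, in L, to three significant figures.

V₃ ≈ 0.577 L

P constant ⇒ V ∝ T: P₂ = P₁; V₂ = V₁·(T₂/T₁) = 2.245 L.
Reversible adiabatic, γ = 7/5: P₃ = P₂·(T₃/T₂)^(γ/(γ−1)) = 6892 torr; V₃ = V₂·(T₂/T₃)^(1/(γ−1)) = 0.5774 L.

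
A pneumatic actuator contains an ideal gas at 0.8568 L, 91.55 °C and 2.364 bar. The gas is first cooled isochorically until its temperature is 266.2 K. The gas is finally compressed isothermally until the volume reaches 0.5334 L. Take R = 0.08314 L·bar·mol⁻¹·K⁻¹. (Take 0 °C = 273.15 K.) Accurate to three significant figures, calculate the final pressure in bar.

Convert: T₁ = 364.7 K.
V constant ⇒ P ∝ T: V₂ = V₁; P₂ = P₁·(T₂/T₁) = 1.726 bar.
T constant ⇒ Boyle's law P V = const: T₃ = T₂; P₃ = P₂·(V₂/V₃) = 2.772 bar.

P₃ ≈ 2.77 bar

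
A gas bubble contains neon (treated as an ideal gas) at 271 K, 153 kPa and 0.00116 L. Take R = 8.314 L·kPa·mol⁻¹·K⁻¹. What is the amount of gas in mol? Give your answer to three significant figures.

PV = nRT ⇒ n = PV/(RT) = (153 × 0.00116) / (8.314 × 271)

n ≈ 7.88e-05 mol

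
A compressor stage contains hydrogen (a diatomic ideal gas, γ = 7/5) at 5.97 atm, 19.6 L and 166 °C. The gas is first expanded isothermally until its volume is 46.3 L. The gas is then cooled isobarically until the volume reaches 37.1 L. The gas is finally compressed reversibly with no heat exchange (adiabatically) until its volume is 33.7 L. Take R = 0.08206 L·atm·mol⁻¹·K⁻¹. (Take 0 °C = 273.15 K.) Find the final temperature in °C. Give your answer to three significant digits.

T₄ ≈ 92.5 °C

Convert: T₁ = 439.1 K.
T constant ⇒ Boyle's law P V = const: T₂ = T₁; P₂ = P₁·(V₁/V₂) = 2.527 atm.
P constant ⇒ V ∝ T: P₃ = P₂; T₃ = T₂·(V₃/V₂) = 351.9 K.
Reversible adiabatic, γ = 7/5: T₄ = T₃·(V₃/V₄)^(γ−1) = 365.7 K; P₄ = P₃·(V₃/V₄)^γ = 2.891 atm.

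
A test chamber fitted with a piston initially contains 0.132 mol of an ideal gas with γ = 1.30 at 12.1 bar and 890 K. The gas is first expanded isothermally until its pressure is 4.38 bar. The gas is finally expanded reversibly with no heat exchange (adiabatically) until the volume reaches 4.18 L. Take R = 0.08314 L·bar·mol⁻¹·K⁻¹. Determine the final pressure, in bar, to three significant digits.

P₃ ≈ 1.94 bar

From PV = nRT: V₁ = nRT₁/P₁ = 0.8072 L.
Isothermal, so P V is constant: T₂ = T₁; V₂ = V₁·(P₁/P₂) = 2.230 L.
Adiabatic (γ = 1.30), T V^(γ−1) and P V^γ constant: T₃ = T₂·(V₂/V₃)^(γ−1) = 737.1 K; P₃ = P₂·(V₂/V₃)^γ = 1.935 bar.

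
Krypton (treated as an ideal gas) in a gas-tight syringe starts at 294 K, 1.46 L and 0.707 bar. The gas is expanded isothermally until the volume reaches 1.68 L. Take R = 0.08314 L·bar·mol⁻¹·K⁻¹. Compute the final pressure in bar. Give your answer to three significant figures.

P₂ ≈ 0.614 bar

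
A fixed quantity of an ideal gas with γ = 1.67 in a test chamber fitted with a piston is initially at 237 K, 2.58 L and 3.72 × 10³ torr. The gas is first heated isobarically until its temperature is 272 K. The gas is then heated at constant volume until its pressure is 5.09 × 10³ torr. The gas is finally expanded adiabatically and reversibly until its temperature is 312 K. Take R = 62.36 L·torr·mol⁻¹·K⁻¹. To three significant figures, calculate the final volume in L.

P constant ⇒ V ∝ T: P₂ = P₁; V₂ = V₁·(T₂/T₁) = 2.961 L.
Isochoric, so P/T is constant: V₃ = V₂; T₃ = T₂·(P₃/P₂) = 372.2 K.
Adiabatic (γ = 1.67), T V^(γ−1) and P V^γ constant: P₄ = P₃·(T₄/T₃)^(γ/(γ−1)) = 3280 torr; V₄ = V₃·(T₃/T₄)^(1/(γ−1)) = 3.853 L.

V₄ ≈ 3.85 L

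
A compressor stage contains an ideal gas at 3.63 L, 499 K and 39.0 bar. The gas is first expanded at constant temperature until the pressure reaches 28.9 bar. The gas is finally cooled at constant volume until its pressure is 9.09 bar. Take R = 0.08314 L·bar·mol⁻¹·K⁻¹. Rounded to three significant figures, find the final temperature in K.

T₃ ≈ 157 K

Isothermal, so P V is constant: T₂ = T₁; V₂ = V₁·(P₁/P₂) = 4.899 L.
V constant ⇒ P ∝ T: V₃ = V₂; T₃ = T₂·(P₃/P₂) = 157.0 K.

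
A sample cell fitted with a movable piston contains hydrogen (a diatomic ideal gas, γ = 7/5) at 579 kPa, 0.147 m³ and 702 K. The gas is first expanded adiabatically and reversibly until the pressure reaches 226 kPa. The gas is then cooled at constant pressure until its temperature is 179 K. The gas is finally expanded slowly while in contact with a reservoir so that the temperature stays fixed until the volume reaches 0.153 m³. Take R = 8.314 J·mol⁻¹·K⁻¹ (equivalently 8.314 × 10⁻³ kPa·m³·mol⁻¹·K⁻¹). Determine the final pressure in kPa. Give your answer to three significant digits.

Reversible adiabatic, γ = 7/5: T₂ = T₁·(P₂/P₁)^((γ−1)/γ) = 536.5 K; V₂ = V₁·(P₁/P₂)^(1/γ) = 0.2878 m³.
P constant ⇒ V ∝ T: P₃ = P₂; V₃ = V₂·(T₃/T₂) = 0.09603 m³.
Isothermal, so P V is constant: T₄ = T₃; P₄ = P₃·(V₃/V₄) = 141.8 kPa.

P₄ ≈ 142 kPa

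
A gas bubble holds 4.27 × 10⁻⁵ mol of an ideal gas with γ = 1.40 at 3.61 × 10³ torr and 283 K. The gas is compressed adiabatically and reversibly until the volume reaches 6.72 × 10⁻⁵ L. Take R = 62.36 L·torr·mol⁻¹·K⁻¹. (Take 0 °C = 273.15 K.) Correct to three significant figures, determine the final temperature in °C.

From PV = nRT: V₁ = nRT₁/P₁ = 0.0002087 L.
Adiabatic (γ = 1.40), T V^(γ−1) and P V^γ constant: T₂ = T₁·(V₁/V₂)^(γ−1) = 445.3 K; P₂ = P₁·(V₁/V₂)^γ = 1.765e+04 torr.

T₂ ≈ 172 °C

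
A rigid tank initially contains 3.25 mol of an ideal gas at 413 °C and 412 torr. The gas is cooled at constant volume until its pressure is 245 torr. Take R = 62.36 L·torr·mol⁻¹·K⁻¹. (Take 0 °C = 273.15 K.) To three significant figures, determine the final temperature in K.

Convert: T₁ = 686.1 K.
From PV = nRT: V₁ = nRT₁/P₁ = 337.5 L.
V constant ⇒ P ∝ T: V₂ = V₁; T₂ = T₁·(P₂/P₁) = 408.0 K.

T₂ ≈ 408 K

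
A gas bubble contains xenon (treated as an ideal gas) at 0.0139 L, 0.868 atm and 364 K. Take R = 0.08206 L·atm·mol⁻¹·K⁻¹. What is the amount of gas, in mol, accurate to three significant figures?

PV = nRT ⇒ n = PV/(RT) = (0.868 × 0.0139) / (0.08206 × 364)

n ≈ 0.000404 mol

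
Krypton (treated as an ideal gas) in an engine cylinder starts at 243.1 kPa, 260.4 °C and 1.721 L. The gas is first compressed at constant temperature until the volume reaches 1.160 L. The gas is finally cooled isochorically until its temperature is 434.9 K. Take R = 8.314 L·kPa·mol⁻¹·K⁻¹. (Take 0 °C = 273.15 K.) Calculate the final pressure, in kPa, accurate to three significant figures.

P₃ ≈ 294 kPa

Convert: T₁ = 533.5 K.
Isothermal, so P V is constant: T₂ = T₁; P₂ = P₁·(V₁/V₂) = 360.7 kPa.
V constant ⇒ P ∝ T: V₃ = V₂; P₃ = P₂·(T₃/T₂) = 294.0 kPa.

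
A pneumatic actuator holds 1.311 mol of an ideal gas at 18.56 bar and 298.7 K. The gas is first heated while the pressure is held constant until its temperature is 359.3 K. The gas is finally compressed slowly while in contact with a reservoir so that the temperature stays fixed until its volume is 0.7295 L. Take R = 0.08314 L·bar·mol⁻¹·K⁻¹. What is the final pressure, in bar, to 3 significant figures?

P₃ ≈ 53.7 bar

From PV = nRT: V₁ = nRT₁/P₁ = 1.754 L.
P constant ⇒ V ∝ T: P₂ = P₁; V₂ = V₁·(T₂/T₁) = 2.110 L.
T constant ⇒ Boyle's law P V = const: T₃ = T₂; P₃ = P₂·(V₂/V₃) = 53.68 bar.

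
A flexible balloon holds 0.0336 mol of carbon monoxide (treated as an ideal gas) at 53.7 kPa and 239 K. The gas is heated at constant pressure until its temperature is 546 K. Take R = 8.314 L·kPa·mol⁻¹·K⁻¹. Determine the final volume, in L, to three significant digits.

From PV = nRT: V₁ = nRT₁/P₁ = 1.243 L.
Isobaric, so V/T is constant: P₂ = P₁; V₂ = V₁·(T₂/T₁) = 2.840 L.

V₂ ≈ 2.84 L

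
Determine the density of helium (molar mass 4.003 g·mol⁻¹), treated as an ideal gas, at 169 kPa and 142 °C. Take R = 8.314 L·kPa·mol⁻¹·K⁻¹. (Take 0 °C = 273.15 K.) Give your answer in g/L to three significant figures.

ρ ≈ 0.196 g/L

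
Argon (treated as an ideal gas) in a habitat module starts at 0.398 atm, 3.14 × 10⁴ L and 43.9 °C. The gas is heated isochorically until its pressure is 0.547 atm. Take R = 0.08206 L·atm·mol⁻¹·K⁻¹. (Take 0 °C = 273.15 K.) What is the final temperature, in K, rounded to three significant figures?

Convert: T₁ = 317.0 K.
V constant ⇒ P ∝ T: V₂ = V₁; T₂ = T₁·(P₂/P₁) = 435.7 K.

T₂ ≈ 436 K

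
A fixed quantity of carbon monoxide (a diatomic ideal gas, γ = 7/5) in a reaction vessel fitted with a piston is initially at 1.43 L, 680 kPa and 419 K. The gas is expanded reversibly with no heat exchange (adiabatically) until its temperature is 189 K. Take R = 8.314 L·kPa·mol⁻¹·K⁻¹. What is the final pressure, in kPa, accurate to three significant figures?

Reversible adiabatic, γ = 7/5: P₂ = P₁·(T₂/T₁)^(γ/(γ−1)) = 41.92 kPa; V₂ = V₁·(T₁/T₂)^(1/(γ−1)) = 10.46 L.

P₂ ≈ 41.9 kPa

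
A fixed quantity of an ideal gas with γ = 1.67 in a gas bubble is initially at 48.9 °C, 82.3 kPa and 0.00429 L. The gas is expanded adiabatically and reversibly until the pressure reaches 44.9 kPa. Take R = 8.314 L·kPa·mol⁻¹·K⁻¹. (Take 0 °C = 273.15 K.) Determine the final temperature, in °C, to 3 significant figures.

T₂ ≈ -20.6 °C

Convert: T₁ = 322.0 K.
Adiabatic (γ = 1.67), T V^(γ−1) and P V^γ constant: T₂ = T₁·(P₂/P₁)^((γ−1)/γ) = 252.5 K; V₂ = V₁·(P₁/P₂)^(1/γ) = 0.006166 L.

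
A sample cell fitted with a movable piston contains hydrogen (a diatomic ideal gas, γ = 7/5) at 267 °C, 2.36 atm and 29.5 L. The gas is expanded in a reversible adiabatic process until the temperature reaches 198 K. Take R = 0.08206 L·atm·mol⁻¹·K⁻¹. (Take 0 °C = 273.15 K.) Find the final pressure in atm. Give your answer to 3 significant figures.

P₂ ≈ 0.0704 atm

Convert: T₁ = 540.1 K.
Reversible adiabatic, γ = 7/5: P₂ = P₁·(T₂/T₁)^(γ/(γ−1)) = 0.07038 atm; V₂ = V₁·(T₁/T₂)^(1/(γ−1)) = 362.6 L.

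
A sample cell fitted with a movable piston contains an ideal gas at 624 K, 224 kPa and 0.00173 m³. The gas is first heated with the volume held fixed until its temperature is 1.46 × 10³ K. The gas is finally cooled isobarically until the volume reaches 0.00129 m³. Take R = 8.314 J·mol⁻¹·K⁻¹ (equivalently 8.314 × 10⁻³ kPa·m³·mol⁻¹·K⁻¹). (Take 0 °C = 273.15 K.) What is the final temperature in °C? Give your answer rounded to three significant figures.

V constant ⇒ P ∝ T: V₂ = V₁; P₂ = P₁·(T₂/T₁) = 524.1 kPa.
P constant ⇒ V ∝ T: P₃ = P₂; T₃ = T₂·(V₃/V₂) = 1089 K.

T₃ ≈ 816 °C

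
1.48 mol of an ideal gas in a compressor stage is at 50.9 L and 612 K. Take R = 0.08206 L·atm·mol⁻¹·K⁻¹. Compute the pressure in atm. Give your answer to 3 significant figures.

PV = nRT ⇒ P = nRT/V = (1.48 × 0.08206 × 612) / 50.9

P ≈ 1.46 atm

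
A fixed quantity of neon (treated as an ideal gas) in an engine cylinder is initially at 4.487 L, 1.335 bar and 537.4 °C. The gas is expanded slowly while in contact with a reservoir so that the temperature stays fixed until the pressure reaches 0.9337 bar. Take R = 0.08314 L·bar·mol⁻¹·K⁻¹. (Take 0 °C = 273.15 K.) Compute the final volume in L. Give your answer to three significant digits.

V₂ ≈ 6.42 L

Convert: T₁ = 810.5 K.
Isothermal, so P V is constant: T₂ = T₁; V₂ = V₁·(P₁/P₂) = 6.415 L.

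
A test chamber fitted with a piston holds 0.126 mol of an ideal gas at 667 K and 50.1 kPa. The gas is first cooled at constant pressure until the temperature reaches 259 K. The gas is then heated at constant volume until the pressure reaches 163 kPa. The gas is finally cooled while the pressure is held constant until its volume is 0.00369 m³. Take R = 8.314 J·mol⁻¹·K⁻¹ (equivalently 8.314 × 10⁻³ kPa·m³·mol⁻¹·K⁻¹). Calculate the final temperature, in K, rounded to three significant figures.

T₄ ≈ 574 K

From PV = nRT: V₁ = nRT₁/P₁ = 0.01395 m³.
Isobaric, so V/T is constant: P₂ = P₁; V₂ = V₁·(T₂/T₁) = 0.005416 m³.
Isochoric, so P/T is constant: V₃ = V₂; T₃ = T₂·(P₃/P₂) = 842.7 K.
P constant ⇒ V ∝ T: P₄ = P₃; T₄ = T₃·(V₄/V₃) = 574.2 K.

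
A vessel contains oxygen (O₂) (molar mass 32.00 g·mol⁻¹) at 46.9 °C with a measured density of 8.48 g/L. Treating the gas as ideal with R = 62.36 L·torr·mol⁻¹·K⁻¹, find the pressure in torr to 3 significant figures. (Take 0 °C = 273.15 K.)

ρ = PM/(RT) ⇒ P = ρRT/M = (8.48 × 62.36 × 320.0) / 32.00

P ≈ 5.29e+03 torr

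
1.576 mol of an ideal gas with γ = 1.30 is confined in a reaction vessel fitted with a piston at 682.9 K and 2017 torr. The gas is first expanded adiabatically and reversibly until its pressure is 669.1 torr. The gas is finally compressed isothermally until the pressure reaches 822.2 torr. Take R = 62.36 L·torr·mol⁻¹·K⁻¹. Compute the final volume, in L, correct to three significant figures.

From PV = nRT: V₁ = nRT₁/P₁ = 33.27 L.
Reversible adiabatic, γ = 1.30: T₂ = T₁·(P₂/P₁)^((γ−1)/γ) = 529.4 K; V₂ = V₁·(P₁/P₂)^(1/γ) = 77.76 L.
Isothermal, so P V is constant: T₃ = T₂; V₃ = V₂·(P₂/P₃) = 63.28 L.

V₃ ≈ 63.3 L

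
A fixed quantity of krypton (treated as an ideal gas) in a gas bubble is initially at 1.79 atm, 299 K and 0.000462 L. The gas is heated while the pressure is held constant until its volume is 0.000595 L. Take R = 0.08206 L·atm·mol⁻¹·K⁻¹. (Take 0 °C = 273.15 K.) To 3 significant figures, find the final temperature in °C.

T₂ ≈ 112 °C

P constant ⇒ V ∝ T: P₂ = P₁; T₂ = T₁·(V₂/V₁) = 385.1 K.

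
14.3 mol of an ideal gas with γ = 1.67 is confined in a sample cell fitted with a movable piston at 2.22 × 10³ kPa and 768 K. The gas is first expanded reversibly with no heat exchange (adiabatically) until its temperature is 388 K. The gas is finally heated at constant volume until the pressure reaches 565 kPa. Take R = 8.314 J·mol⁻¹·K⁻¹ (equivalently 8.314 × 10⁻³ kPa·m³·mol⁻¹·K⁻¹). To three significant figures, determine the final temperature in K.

From PV = nRT: V₁ = nRT₁/P₁ = 0.04113 m³.
Reversible adiabatic, γ = 1.67: P₂ = P₁·(T₂/T₁)^(γ/(γ−1)) = 404.8 kPa; V₂ = V₁·(T₁/T₂)^(1/(γ−1)) = 0.1140 m³.
Isochoric, so P/T is constant: V₃ = V₂; T₃ = T₂·(P₃/P₂) = 541.5 K.

T₃ ≈ 542 K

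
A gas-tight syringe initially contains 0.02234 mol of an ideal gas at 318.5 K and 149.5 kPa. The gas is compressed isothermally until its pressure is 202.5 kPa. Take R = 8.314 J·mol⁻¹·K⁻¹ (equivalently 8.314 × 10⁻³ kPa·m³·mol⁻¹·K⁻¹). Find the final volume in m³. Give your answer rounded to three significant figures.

From PV = nRT: V₁ = nRT₁/P₁ = 0.0003957 m³.
Isothermal, so P V is constant: T₂ = T₁; V₂ = V₁·(P₁/P₂) = 0.0002921 m³.

V₂ ≈ 0.000292 m³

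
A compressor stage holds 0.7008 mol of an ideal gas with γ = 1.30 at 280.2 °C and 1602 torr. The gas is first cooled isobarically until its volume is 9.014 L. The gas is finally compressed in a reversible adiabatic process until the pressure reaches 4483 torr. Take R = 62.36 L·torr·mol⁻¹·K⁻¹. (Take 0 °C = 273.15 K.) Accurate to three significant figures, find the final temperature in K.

T₃ ≈ 419 K

Convert: T₁ = 553.3 K.
From PV = nRT: V₁ = nRT₁/P₁ = 15.10 L.
Isobaric, so V/T is constant: P₂ = P₁; T₂ = T₁·(V₂/V₁) = 330.4 K.
Adiabatic (γ = 1.30), T V^(γ−1) and P V^γ constant: T₃ = T₂·(P₃/P₂)^((γ−1)/γ) = 419.0 K; V₃ = V₂·(P₂/P₃)^(1/γ) = 4.085 L.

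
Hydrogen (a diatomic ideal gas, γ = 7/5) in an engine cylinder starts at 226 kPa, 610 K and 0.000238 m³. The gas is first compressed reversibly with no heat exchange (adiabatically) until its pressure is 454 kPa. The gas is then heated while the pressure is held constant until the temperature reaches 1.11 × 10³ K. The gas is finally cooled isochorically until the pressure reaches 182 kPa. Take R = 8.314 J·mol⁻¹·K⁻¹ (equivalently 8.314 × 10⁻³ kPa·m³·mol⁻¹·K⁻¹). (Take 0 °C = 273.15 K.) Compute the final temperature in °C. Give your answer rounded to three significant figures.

T₄ ≈ 172 °C

Reversible adiabatic, γ = 7/5: T₂ = T₁·(P₂/P₁)^((γ−1)/γ) = 744.5 K; V₂ = V₁·(P₁/P₂)^(1/γ) = 0.0001446 m³.
P constant ⇒ V ∝ T: P₃ = P₂; V₃ = V₂·(T₃/T₂) = 0.0002156 m³.
V constant ⇒ P ∝ T: V₄ = V₃; T₄ = T₃·(P₄/P₃) = 445.0 K.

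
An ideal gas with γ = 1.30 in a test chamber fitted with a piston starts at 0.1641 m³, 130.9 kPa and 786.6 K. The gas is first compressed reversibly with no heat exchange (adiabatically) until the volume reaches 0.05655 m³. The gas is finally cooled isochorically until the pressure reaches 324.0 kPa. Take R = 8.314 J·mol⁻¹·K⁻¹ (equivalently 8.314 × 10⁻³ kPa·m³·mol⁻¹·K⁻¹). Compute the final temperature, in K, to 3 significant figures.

T₃ ≈ 671 K

Reversible adiabatic, γ = 1.30: T₂ = T₁·(V₁/V₂)^(γ−1) = 1083 K; P₂ = P₁·(V₁/V₂)^γ = 522.9 kPa.
V constant ⇒ P ∝ T: V₃ = V₂; T₃ = T₂·(P₃/P₂) = 670.9 K.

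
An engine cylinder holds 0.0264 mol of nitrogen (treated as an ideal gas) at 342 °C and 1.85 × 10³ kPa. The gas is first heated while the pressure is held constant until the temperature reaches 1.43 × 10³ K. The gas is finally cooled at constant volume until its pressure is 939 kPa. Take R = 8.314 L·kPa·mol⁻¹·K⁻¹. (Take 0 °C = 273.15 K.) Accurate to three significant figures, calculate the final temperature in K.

T₃ ≈ 726 K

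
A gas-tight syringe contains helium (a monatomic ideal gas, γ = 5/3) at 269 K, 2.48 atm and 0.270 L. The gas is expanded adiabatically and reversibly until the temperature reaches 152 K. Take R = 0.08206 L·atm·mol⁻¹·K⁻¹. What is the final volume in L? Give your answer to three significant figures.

V₂ ≈ 0.636 L

Reversible adiabatic, γ = 5/3: P₂ = P₁·(T₂/T₁)^(γ/(γ−1)) = 0.5952 atm; V₂ = V₁·(T₁/T₂)^(1/(γ−1)) = 0.6357 L.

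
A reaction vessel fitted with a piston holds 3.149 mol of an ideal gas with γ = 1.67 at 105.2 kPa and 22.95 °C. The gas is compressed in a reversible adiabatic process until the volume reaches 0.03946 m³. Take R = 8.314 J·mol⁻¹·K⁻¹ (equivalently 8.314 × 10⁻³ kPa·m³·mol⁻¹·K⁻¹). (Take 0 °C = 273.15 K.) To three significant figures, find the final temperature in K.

T₂ ≈ 450 K

Convert: T₁ = 296.1 K.
From PV = nRT: V₁ = nRT₁/P₁ = 0.07369 m³.
Reversible adiabatic, γ = 1.67: T₂ = T₁·(V₁/V₂)^(γ−1) = 450.0 K; P₂ = P₁·(V₁/V₂)^γ = 298.5 kPa.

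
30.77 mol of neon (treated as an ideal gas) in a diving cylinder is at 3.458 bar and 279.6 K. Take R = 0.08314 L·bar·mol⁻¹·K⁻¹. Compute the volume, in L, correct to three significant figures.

V ≈ 207 L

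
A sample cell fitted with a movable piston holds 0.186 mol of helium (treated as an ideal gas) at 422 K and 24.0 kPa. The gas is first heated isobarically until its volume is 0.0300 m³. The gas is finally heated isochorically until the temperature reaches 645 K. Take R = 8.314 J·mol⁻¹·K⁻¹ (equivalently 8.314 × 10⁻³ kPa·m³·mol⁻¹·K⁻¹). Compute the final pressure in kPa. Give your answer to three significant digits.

P₃ ≈ 33.2 kPa

From PV = nRT: V₁ = nRT₁/P₁ = 0.02719 m³.
Isobaric, so V/T is constant: P₂ = P₁; T₂ = T₁·(V₂/V₁) = 465.6 K.
Isochoric, so P/T is constant: V₃ = V₂; P₃ = P₂·(T₃/T₂) = 33.25 kPa.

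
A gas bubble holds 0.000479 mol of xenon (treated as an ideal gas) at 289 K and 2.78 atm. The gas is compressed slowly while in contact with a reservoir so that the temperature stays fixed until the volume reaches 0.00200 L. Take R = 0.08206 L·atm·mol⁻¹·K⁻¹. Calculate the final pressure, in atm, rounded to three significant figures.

From PV = nRT: V₁ = nRT₁/P₁ = 0.004086 L.
Isothermal, so P V is constant: T₂ = T₁; P₂ = P₁·(V₁/V₂) = 5.680 atm.

P₂ ≈ 5.68 atm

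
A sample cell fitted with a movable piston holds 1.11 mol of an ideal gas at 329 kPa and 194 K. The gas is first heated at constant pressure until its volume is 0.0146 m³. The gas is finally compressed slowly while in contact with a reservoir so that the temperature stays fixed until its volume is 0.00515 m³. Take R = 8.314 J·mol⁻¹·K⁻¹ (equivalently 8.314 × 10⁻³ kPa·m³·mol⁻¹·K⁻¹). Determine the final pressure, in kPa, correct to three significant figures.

P₃ ≈ 933 kPa

From PV = nRT: V₁ = nRT₁/P₁ = 0.005442 m³.
P constant ⇒ V ∝ T: P₂ = P₁; T₂ = T₁·(V₂/V₁) = 520.5 K.
T constant ⇒ Boyle's law P V = const: T₃ = T₂; P₃ = P₂·(V₂/V₃) = 932.7 kPa.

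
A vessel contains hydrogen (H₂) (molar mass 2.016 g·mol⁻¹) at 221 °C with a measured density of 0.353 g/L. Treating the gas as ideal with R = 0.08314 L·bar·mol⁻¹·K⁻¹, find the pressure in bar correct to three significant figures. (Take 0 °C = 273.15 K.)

ρ = PM/(RT) ⇒ P = ρRT/M = (0.353 × 0.08314 × 494.1) / 2.016

P ≈ 7.19 bar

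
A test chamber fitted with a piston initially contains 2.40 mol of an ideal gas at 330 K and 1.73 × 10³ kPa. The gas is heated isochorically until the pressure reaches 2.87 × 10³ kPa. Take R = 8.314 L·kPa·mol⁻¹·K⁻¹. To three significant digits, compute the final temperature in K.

From PV = nRT: V₁ = nRT₁/P₁ = 3.806 L.
V constant ⇒ P ∝ T: V₂ = V₁; T₂ = T₁·(P₂/P₁) = 547.5 K.

T₂ ≈ 547 K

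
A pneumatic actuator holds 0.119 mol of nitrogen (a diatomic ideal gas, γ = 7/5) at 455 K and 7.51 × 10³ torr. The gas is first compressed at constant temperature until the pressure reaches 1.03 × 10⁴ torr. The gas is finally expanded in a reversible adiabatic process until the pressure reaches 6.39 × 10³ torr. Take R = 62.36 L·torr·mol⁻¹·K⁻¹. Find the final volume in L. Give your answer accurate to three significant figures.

V₃ ≈ 0.461 L

From PV = nRT: V₁ = nRT₁/P₁ = 0.4496 L.
Isothermal, so P V is constant: T₂ = T₁; V₂ = V₁·(P₁/P₂) = 0.3278 L.
Reversible adiabatic, γ = 7/5: T₃ = T₂·(P₃/P₂)^((γ−1)/γ) = 397.0 K; V₃ = V₂·(P₂/P₃)^(1/γ) = 0.4610 L.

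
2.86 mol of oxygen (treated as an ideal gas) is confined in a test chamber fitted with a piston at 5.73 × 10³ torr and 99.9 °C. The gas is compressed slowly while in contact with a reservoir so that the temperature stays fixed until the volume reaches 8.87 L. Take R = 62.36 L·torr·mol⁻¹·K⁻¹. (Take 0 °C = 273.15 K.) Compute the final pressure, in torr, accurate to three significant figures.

Convert: T₁ = 373.0 K.
From PV = nRT: V₁ = nRT₁/P₁ = 11.61 L.
Isothermal, so P V is constant: T₂ = T₁; P₂ = P₁·(V₁/V₂) = 7501 torr.

P₂ ≈ 7.50e+03 torr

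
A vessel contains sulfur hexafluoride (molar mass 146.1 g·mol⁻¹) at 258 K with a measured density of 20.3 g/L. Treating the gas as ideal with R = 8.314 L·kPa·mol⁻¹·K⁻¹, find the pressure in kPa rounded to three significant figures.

P ≈ 298 kPa

ρ = PM/(RT) ⇒ P = ρRT/M = (20.3 × 8.314 × 258.0) / 146.1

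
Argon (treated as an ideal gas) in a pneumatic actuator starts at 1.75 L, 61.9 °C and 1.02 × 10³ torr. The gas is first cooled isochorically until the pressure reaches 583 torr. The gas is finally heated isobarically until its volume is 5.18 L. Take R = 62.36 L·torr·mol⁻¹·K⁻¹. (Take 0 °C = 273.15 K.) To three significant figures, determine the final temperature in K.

Convert: T₁ = 335.0 K.
V constant ⇒ P ∝ T: V₂ = V₁; T₂ = T₁·(P₂/P₁) = 191.5 K.
Isobaric, so V/T is constant: P₃ = P₂; T₃ = T₂·(V₃/V₂) = 566.9 K.

T₃ ≈ 567 K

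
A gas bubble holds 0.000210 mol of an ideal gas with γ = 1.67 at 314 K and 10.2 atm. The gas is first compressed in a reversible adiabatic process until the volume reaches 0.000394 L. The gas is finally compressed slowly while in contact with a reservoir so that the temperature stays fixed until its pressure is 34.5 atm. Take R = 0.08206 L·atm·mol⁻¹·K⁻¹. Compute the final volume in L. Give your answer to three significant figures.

V₃ ≈ 0.000191 L

From PV = nRT: V₁ = nRT₁/P₁ = 0.0005305 L.
Adiabatic (γ = 1.67), T V^(γ−1) and P V^γ constant: T₂ = T₁·(V₁/V₂)^(γ−1) = 383.3 K; P₂ = P₁·(V₁/V₂)^γ = 16.76 atm.
Isothermal, so P V is constant: T₃ = T₂; V₃ = V₂·(P₂/P₃) = 0.0001914 L.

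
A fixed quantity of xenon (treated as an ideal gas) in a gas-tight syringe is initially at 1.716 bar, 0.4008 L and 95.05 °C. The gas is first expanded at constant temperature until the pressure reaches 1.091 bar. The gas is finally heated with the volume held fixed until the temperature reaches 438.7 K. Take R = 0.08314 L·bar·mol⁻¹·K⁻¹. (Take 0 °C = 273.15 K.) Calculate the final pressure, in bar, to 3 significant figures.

P₃ ≈ 1.30 bar

Convert: T₁ = 368.2 K.
Isothermal, so P V is constant: T₂ = T₁; V₂ = V₁·(P₁/P₂) = 0.6304 L.
V constant ⇒ P ∝ T: V₃ = V₂; P₃ = P₂·(T₃/T₂) = 1.300 bar.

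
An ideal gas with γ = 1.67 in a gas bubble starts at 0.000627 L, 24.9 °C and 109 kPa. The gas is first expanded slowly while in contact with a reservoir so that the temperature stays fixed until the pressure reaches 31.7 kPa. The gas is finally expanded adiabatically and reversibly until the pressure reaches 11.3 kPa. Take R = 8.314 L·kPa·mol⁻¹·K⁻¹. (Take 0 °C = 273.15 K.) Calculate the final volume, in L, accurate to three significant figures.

Convert: T₁ = 298.0 K.
Isothermal, so P V is constant: T₂ = T₁; V₂ = V₁·(P₁/P₂) = 0.002156 L.
Adiabatic (γ = 1.67), T V^(γ−1) and P V^γ constant: T₃ = T₂·(P₃/P₂)^((γ−1)/γ) = 197.0 K; V₃ = V₂·(P₂/P₃)^(1/γ) = 0.003998 L.

V₃ ≈ 0.00400 L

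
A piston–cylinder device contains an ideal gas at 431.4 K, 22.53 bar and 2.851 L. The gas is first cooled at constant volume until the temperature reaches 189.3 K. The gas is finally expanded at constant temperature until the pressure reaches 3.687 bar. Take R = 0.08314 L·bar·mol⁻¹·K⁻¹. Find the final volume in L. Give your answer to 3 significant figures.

V₃ ≈ 7.64 L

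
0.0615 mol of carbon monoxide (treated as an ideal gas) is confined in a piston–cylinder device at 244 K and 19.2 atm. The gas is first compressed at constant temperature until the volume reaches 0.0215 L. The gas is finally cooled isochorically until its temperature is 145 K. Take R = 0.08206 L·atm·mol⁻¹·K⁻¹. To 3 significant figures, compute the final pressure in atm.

P₃ ≈ 34.0 atm

From PV = nRT: V₁ = nRT₁/P₁ = 0.06414 L.
T constant ⇒ Boyle's law P V = const: T₂ = T₁; P₂ = P₁·(V₁/V₂) = 57.27 atm.
V constant ⇒ P ∝ T: V₃ = V₂; P₃ = P₂·(T₃/T₂) = 34.04 atm.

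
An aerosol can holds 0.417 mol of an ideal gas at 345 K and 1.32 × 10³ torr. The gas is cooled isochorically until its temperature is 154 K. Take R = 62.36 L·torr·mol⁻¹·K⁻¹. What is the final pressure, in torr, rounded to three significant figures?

From PV = nRT: V₁ = nRT₁/P₁ = 6.797 L.
V constant ⇒ P ∝ T: V₂ = V₁; P₂ = P₁·(T₂/T₁) = 589.2 torr.

P₂ ≈ 589 torr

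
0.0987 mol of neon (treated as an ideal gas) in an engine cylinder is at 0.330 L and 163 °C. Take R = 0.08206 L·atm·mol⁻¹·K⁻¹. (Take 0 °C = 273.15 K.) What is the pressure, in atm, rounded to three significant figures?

Convert: T = 436.15 K.
PV = nRT ⇒ P = nRT/V = (0.0987 × 0.08206 × 436.15) / 0.330

P ≈ 10.7 atm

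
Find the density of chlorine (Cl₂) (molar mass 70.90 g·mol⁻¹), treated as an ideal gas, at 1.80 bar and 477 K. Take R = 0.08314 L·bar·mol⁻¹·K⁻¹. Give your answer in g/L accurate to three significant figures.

ρ = PM/(RT) = (1.80 × 70.90) / (0.08314 × 477.0)

ρ ≈ 3.22 g/L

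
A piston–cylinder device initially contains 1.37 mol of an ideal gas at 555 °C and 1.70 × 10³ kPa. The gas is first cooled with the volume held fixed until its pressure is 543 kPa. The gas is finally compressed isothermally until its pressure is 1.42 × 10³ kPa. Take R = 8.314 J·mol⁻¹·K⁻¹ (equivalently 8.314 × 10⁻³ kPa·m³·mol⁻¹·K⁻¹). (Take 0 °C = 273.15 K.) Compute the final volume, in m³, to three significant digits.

V₃ ≈ 0.00212 m³

Convert: T₁ = 828.1 K.
From PV = nRT: V₁ = nRT₁/P₁ = 0.005549 m³.
V constant ⇒ P ∝ T: V₂ = V₁; T₂ = T₁·(P₂/P₁) = 264.5 K.
T constant ⇒ Boyle's law P V = const: T₃ = T₂; V₃ = V₂·(P₂/P₃) = 0.002122 m³.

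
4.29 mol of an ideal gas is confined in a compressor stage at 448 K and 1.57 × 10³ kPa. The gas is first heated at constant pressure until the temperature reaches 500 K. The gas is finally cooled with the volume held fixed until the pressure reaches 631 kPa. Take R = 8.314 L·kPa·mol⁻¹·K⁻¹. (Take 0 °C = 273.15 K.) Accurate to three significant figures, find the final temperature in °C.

From PV = nRT: V₁ = nRT₁/P₁ = 10.18 L.
P constant ⇒ V ∝ T: P₂ = P₁; V₂ = V₁·(T₂/T₁) = 11.36 L.
Isochoric, so P/T is constant: V₃ = V₂; T₃ = T₂·(P₃/P₂) = 201.0 K.

T₃ ≈ -72.2 °C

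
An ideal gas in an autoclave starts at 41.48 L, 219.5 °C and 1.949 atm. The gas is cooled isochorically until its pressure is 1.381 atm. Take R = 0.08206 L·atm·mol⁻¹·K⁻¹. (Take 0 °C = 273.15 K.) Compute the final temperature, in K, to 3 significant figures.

Convert: T₁ = 492.6 K.
V constant ⇒ P ∝ T: V₂ = V₁; T₂ = T₁·(P₂/P₁) = 349.1 K.

T₂ ≈ 349 K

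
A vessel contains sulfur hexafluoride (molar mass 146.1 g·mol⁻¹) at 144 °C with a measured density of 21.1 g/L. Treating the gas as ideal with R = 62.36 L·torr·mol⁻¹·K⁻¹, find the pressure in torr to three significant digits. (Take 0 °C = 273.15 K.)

ρ = PM/(RT) ⇒ P = ρRT/M = (21.1 × 62.36 × 417.1) / 146.1

P ≈ 3.76e+03 torr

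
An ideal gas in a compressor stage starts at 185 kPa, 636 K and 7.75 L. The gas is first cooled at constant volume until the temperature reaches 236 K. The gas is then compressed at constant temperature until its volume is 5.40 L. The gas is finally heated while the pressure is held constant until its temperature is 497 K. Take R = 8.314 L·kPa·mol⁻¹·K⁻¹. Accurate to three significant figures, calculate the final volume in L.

V₄ ≈ 11.4 L

Isochoric, so P/T is constant: V₂ = V₁; P₂ = P₁·(T₂/T₁) = 68.65 kPa.
T constant ⇒ Boyle's law P V = const: T₃ = T₂; P₃ = P₂·(V₂/V₃) = 98.52 kPa.
Isobaric, so V/T is constant: P₄ = P₃; V₄ = V₃·(T₄/T₃) = 11.37 L.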